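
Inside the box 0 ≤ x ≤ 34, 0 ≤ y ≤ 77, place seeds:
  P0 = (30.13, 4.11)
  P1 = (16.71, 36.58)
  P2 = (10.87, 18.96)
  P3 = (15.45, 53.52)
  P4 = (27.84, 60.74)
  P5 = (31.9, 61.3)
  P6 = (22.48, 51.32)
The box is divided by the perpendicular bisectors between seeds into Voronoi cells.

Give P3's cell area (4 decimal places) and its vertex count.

1. box [0,34]×[0,77]: [(0, 0) (34, 0) (34, 77) (0, 77)]
2. ⊥bis P3·P0 via (22.79,28.815): [(0, 22.044) (34, 32.1456) (34, 77) (0, 77)]  |A|=1696.7783
3. ⊥bis P3·P1 via (16.08,45.05): [(0, 43.854) (34, 46.3829) (34, 77) (0, 77)]  |A|=1083.9734
4. ⊥bis P3·P2 via (13.16,36.24): [(0, 43.854) (34, 46.3829) (34, 77) (0, 77)]  |A|=1083.9734
5. ⊥bis P3·P4 via (21.645,57.13): [(0, 43.854) (28.1607, 45.9486) (10.0662, 77) (0, 77)]  |A|=622.9932
6. ⊥bis P3·P5 via (23.675,57.41): [(0, 43.854) (28.1607, 45.9486) (10.0662, 77) (0, 77)]  |A|=622.9932
7. ⊥bis P3·P6 via (18.965,52.42): [(0, 43.854) (16.6724, 45.0941) (20.8604, 58.4765) (10.0662, 77) (0, 77)]  |A|=547.9114
8. canonical 5-gon: [(0, 43.854) (16.6724, 45.0941) (20.8604, 58.4765) (10.0662, 77) (0, 77)]
9. shoelace: 547.9114

Area of P3's cell: 547.9114 (5 vertices)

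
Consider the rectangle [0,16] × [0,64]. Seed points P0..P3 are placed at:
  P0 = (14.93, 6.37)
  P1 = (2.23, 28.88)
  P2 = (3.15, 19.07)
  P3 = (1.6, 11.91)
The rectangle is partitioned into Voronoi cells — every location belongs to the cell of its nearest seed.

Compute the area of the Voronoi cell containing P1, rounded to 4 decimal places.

1. box [0,16]×[0,64]: [(0, 0) (16, 0) (16, 64) (0, 64)]
2. ⊥bis P1·P0 via (8.58,17.625): [(0, 12.7842) (16, 21.8113) (16, 64) (0, 64)]  |A|=747.2357
3. ⊥bis P1·P2 via (2.69,23.975): [(0, 23.7227) (16, 25.2232) (16, 64) (0, 64)]  |A|=632.4323
4. ⊥bis P1·P3 via (1.915,20.395): [(0, 23.7227) (16, 25.2232) (16, 64) (0, 64)]  |A|=632.4323
5. canonical 4-gon: [(0, 23.7227) (16, 25.2232) (16, 64) (0, 64)]
6. shoelace: 632.4323

Area of P1's cell: 632.4323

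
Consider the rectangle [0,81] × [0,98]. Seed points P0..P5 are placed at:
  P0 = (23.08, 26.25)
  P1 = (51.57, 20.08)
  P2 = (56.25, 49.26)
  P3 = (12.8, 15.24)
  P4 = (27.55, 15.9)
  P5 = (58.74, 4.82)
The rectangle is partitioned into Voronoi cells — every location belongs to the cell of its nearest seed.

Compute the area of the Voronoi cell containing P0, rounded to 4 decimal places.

Area of P0's cell: 1611.3992

1. box [0,81]×[0,98]: [(0, 0) (81, 0) (81, 98) (0, 98)]
2. ⊥bis P0·P1 via (37.325,23.165): [(0, 0) (32.3082, 0) (53.5318, 98) (0, 98)]  |A|=4206.1614
3. ⊥bis P0·P2 via (39.665,37.755): [(0, 94.934) (0, 0) (32.3082, 0) (40.2897, 36.8545)]  |A|=2507.7814
4. ⊥bis P0·P3 via (17.94,20.745): [(0, 94.934) (0, 37.4955) (33.6286, 6.0966) (40.2897, 36.8545)]  |A|=1778.8355
5. ⊥bis P0·P4 via (25.315,21.075): [(0, 94.934) (0, 37.4955) (20.0308, 18.7928) (38.0649, 26.5815) (40.2897, 36.8545)]  |A|=1611.3992
6. ⊥bis P0·P5 via (40.91,15.535): [(0, 94.934) (0, 37.4955) (20.0308, 18.7928) (38.0649, 26.5815) (40.2897, 36.8545)]  |A|=1611.3992
7. canonical 5-gon: [(0, 94.934) (0, 37.4955) (20.0308, 18.7928) (38.0649, 26.5815) (40.2897, 36.8545)]
8. shoelace: 1611.3992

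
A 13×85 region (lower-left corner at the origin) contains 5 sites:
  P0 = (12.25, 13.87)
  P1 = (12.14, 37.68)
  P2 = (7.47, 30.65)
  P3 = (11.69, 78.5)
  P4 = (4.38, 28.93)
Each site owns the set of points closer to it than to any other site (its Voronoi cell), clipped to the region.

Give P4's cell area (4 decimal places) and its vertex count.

1. box [0,13]×[0,85]: [(0, 0) (13, 0) (13, 85) (0, 85)]
2. ⊥bis P4·P0 via (8.315,21.4): [(0, 17.0548) (13, 23.8483) (13, 85) (0, 85)]  |A|=839.1302
3. ⊥bis P4·P1 via (8.26,33.305): [(0, 40.6304) (0, 17.0548) (13, 23.8483) (13, 29.1013)]  |A|=187.3865
4. ⊥bis P4·P2 via (5.925,29.79): [(0, 40.4343) (0, 17.0548) (10.0814, 22.3231)]  |A|=117.8488
5. ⊥bis P4·P3 via (8.035,53.715): [(0, 40.4343) (0, 17.0548) (10.0814, 22.3231)]  |A|=117.8488
6. canonical 3-gon: [(0, 40.4343) (0, 17.0548) (10.0814, 22.3231)]
7. shoelace: 117.8488

Area of P4's cell: 117.8488 (3 vertices)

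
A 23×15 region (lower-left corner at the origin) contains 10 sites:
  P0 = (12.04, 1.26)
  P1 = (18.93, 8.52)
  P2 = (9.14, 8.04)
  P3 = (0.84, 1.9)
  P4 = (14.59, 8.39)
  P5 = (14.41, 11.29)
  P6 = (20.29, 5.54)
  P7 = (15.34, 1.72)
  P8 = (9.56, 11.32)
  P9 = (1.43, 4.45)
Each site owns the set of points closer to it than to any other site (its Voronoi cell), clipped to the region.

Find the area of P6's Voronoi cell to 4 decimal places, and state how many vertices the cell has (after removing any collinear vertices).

Area of P6's cell: 35.0520 (5 vertices)

1. box [0,23]×[0,15]: [(0, 0) (23, 0) (23, 15) (0, 15)]
2. ⊥bis P6·P0 via (16.165,3.4): [(17.9289, 0) (23, 0) (23, 15) (10.1471, 15)]  |A|=134.4305
3. ⊥bis P6·P1 via (19.61,7.03): [(15.3018, 5.0638) (17.9289, 0) (23, 0) (23, 8.5771)]  |A|=45.8538
4. ⊥bis P6·P2 via (14.715,6.79): [(15.3018, 5.0638) (17.9289, 0) (23, 0) (23, 8.5771)]  |A|=45.8538
5. ⊥bis P6·P3 via (10.565,3.72): [(15.3018, 5.0638) (17.9289, 0) (23, 0) (23, 8.5771)]  |A|=45.8538
6. ⊥bis P6·P4 via (17.44,6.965): [(16.8405, 5.7661) (15.9066, 3.8981) (17.9289, 0) (23, 0) (23, 8.5771)]  |A|=44.7446
7. ⊥bis P6·P5 via (17.35,8.415): [(16.8405, 5.7661) (15.9066, 3.8981) (17.9289, 0) (23, 0) (23, 8.5771)]  |A|=44.7446
8. ⊥bis P6·P7 via (17.815,3.63): [(16.8405, 5.7661) (16.5755, 5.2361) (20.6163, 0) (23, 0) (23, 8.5771)]  |A|=35.052
9. ⊥bis P6·P8 via (14.925,8.43): [(16.8405, 5.7661) (16.5755, 5.2361) (20.6163, 0) (23, 0) (23, 8.5771)]  |A|=35.052
10. ⊥bis P6·P9 via (10.86,4.995): [(16.8405, 5.7661) (16.5755, 5.2361) (20.6163, 0) (23, 0) (23, 8.5771)]  |A|=35.052
11. canonical 5-gon: [(16.8405, 5.7661) (16.5755, 5.2361) (20.6163, 0) (23, 0) (23, 8.5771)]
12. shoelace: 35.052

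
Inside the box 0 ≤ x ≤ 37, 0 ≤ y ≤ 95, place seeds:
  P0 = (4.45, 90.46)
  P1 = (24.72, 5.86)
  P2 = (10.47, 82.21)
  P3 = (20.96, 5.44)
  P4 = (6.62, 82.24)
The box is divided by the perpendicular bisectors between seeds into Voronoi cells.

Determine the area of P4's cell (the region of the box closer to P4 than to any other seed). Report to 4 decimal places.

Area of P4's cell: 369.6338

1. box [0,37]×[0,95]: [(0, 0) (37, 0) (37, 95) (0, 95)]
2. ⊥bis P4·P0 via (5.535,86.35): [(0, 84.8888) (0, 0) (37, 0) (37, 94.6565)]  |A|=3321.5875
3. ⊥bis P4·P1 via (15.67,44.05): [(0, 84.8888) (0, 40.3366) (37, 49.1046) (37, 94.6565)]  |A|=1666.924
4. ⊥bis P4·P2 via (8.545,82.225): [(8.5834, 87.1548) (0, 84.8888) (0, 40.3366) (8.2338, 42.2878)]  |A|=375.5765
5. ⊥bis P4·P3 via (13.79,43.84): [(8.2378, 42.8033) (8.5834, 87.1548) (0, 84.8888) (0, 41.2651)]  |A|=369.6338
6. canonical 4-gon: [(8.2378, 42.8033) (8.5834, 87.1548) (0, 84.8888) (0, 41.2651)]
7. shoelace: 369.6338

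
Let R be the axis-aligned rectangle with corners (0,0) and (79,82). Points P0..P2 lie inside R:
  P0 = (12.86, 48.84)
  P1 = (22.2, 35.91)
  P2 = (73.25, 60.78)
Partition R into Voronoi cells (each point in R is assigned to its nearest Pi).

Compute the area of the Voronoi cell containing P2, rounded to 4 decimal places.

Area of P2's cell: 2201.4841

1. box [0,79]×[0,82]: [(0, 0) (79, 0) (79, 82) (0, 82)]
2. ⊥bis P2·P0 via (43.055,54.81): [(53.8918, 0) (79, 0) (79, 82) (37.6791, 82)]  |A|=2723.5937
3. ⊥bis P2·P1 via (47.725,48.345): [(42.0164, 60.0628) (71.2772, 0) (79, 0) (79, 82) (37.6791, 82)]  |A|=2201.4841
4. canonical 5-gon: [(42.0164, 60.0628) (71.2772, 0) (79, 0) (79, 82) (37.6791, 82)]
5. shoelace: 2201.4841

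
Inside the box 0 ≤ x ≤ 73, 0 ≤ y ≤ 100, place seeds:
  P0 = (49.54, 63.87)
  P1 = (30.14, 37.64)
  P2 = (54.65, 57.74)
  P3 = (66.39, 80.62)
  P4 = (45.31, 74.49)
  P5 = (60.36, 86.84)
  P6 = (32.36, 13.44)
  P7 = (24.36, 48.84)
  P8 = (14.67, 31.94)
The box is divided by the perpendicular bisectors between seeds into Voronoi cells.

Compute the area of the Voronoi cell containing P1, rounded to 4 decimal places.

1. box [0,73]×[0,100]: [(0, 0) (73, 0) (73, 100) (0, 100)]
2. ⊥bis P1·P0 via (39.84,50.755): [(0, 80.2211) (0, 0) (73, 0) (73, 26.2295)]  |A|=3885.447
3. ⊥bis P1·P2 via (42.395,47.69): [(39.9454, 50.677) (0, 80.2211) (0, 0) (73, 0) (73, 10.3702)]  |A|=3623.3353
4. ⊥bis P1·P3 via (48.265,59.13): [(39.9454, 50.677) (0, 80.2211) (0, 0) (73, 0) (73, 10.3702)]  |A|=3623.3353
5. ⊥bis P1·P4 via (37.725,56.065): [(39.9454, 50.677) (26.3031, 60.767) (0, 71.5952) (0, 0) (73, 0) (73, 10.3702)]  |A|=3509.8913
6. ⊥bis P1·P5 via (45.25,62.24): [(39.9454, 50.677) (26.3031, 60.767) (0, 71.5952) (0, 0) (73, 0) (73, 10.3702)]  |A|=3509.8913
7. ⊥bis P1·P6 via (31.25,25.54): [(58.5089, 28.0406) (39.9454, 50.677) (26.3031, 60.767) (0, 71.5952) (0, 22.6733)]  |A|=1747.9772
8. ⊥bis P1·P7 via (27.25,43.24): [(58.5089, 28.0406) (40.4555, 50.055) (0, 29.1771) (0, 22.6733)]  |A|=824.0257
9. ⊥bis P1·P8 via (22.405,34.79): [(25.991, 25.0576) (58.5089, 28.0406) (40.4555, 50.055) (20.5631, 39.7891)]  |A|=559.2429
10. canonical 4-gon: [(25.991, 25.0576) (58.5089, 28.0406) (40.4555, 50.055) (20.5631, 39.7891)]
11. shoelace: 559.2429

Area of P1's cell: 559.2429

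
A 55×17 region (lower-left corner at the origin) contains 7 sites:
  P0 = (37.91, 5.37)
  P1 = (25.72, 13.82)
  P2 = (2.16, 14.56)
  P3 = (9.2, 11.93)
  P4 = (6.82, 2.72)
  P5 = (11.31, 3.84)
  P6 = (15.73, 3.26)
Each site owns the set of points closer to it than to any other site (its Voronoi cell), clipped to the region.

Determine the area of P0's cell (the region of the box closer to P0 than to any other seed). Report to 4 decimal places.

1. box [0,55]×[0,17]: [(0, 0) (55, 0) (55, 17) (0, 17)]
2. ⊥bis P0·P1 via (31.815,9.595): [(25.1638, 0) (55, 0) (55, 17) (36.9481, 17)]  |A|=407.0488
3. ⊥bis P0·P2 via (20.035,9.965): [(25.1638, 0) (55, 0) (55, 17) (36.9481, 17)]  |A|=407.0488
4. ⊥bis P0·P3 via (23.555,8.65): [(25.1638, 0) (55, 0) (55, 17) (36.9481, 17)]  |A|=407.0488
5. ⊥bis P0·P4 via (22.365,4.045): [(25.1638, 0) (55, 0) (55, 17) (36.9481, 17)]  |A|=407.0488
6. ⊥bis P0·P5 via (24.61,4.605): [(25.1638, 0) (55, 0) (55, 17) (36.9481, 17)]  |A|=407.0488
7. ⊥bis P0·P6 via (26.82,4.315): [(26.9811, 2.6216) (27.2305, 0) (55, 0) (55, 17) (36.9481, 17)]  |A|=404.3398
8. canonical 5-gon: [(26.9811, 2.6216) (27.2305, 0) (55, 0) (55, 17) (36.9481, 17)]
9. shoelace: 404.3398

Area of P0's cell: 404.3398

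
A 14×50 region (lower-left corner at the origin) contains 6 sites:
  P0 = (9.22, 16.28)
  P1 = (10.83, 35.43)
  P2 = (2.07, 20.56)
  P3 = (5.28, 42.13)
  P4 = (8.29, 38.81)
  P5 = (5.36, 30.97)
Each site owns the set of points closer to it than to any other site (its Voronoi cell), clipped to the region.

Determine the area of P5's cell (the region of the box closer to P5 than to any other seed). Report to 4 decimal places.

Area of P5's cell: 110.1934

1. box [0,14]×[0,50]: [(0, 0) (14, 0) (14, 50) (0, 50)]
2. ⊥bis P5·P0 via (7.29,23.625): [(0, 21.7095) (14, 25.3881) (14, 50) (0, 50)]  |A|=370.3168
3. ⊥bis P5·P1 via (8.095,33.2): [(0, 43.1282) (0, 21.7095) (14, 25.3881) (14, 25.9578)]  |A|=153.9184
4. ⊥bis P5·P2 via (3.715,25.765): [(0, 43.1282) (0, 26.9391) (9.0352, 24.0836) (14, 25.3881) (14, 25.9578)]  |A|=130.2929
5. ⊥bis P5·P3 via (5.32,36.55): [(5.3633, 36.5503) (0, 36.5119) (0, 26.9391) (9.0352, 24.0836) (14, 25.3881) (14, 25.9578)]  |A|=112.5503
6. ⊥bis P5·P4 via (6.825,34.89): [(6.6697, 34.948) (2.4385, 36.5293) (0, 36.5119) (0, 26.9391) (9.0352, 24.0836) (14, 25.3881) (14, 25.9578)]  |A|=110.1934
7. canonical 7-gon: [(6.6697, 34.948) (2.4385, 36.5293) (0, 36.5119) (0, 26.9391) (9.0352, 24.0836) (14, 25.3881) (14, 25.9578)]
8. shoelace: 110.1934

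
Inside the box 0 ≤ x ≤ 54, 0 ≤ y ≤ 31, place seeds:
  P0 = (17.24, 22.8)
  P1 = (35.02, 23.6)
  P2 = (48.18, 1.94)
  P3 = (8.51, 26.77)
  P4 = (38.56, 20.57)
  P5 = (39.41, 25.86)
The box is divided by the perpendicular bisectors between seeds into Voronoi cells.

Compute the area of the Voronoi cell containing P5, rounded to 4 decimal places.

Area of P5's cell: 158.2266

1. box [0,54]×[0,31]: [(0, 0) (54, 0) (54, 31) (0, 31)]
2. ⊥bis P5·P0 via (28.325,24.33): [(31.6831, 0) (54, 0) (54, 31) (27.4044, 31)]  |A|=758.1436
3. ⊥bis P5·P1 via (37.215,24.73): [(49.9462, 0) (54, 0) (54, 31) (33.9872, 31)]  |A|=373.0335
4. ⊥bis P5·P2 via (43.795,13.9): [(42.9499, 13.5901) (54, 17.6415) (54, 31) (33.9872, 31)]  |A|=248.0166
5. ⊥bis P5·P3 via (23.96,26.315): [(42.9499, 13.5901) (54, 17.6415) (54, 31) (33.9872, 31)]  |A|=248.0166
6. ⊥bis P5·P4 via (38.985,23.215): [(37.9056, 23.3884) (54, 20.8024) (54, 31) (33.9872, 31)]  |A|=158.2266
7. canonical 4-gon: [(37.9056, 23.3884) (54, 20.8024) (54, 31) (33.9872, 31)]
8. shoelace: 158.2266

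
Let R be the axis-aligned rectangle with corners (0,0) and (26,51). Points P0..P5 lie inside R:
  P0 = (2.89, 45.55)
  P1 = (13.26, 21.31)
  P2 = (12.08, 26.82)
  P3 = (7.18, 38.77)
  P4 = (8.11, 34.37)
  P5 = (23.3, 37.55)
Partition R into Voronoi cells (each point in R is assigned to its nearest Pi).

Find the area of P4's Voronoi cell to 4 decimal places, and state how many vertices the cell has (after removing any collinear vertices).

Area of P4's cell: 113.0585 (4 vertices)

1. box [0,26]×[0,51]: [(0, 0) (26, 0) (26, 51) (0, 51)]
2. ⊥bis P4·P0 via (5.5,39.96): [(0, 37.392) (0, 0) (26, 0) (26, 49.5316)]  |A|=1130.0065
3. ⊥bis P4·P1 via (10.685,27.84): [(0, 37.392) (0, 23.6265) (26, 33.8792) (26, 49.5316)]  |A|=382.4316
4. ⊥bis P4·P2 via (10.095,30.595): [(0, 37.392) (0, 25.2868) (26, 38.9583) (26, 49.5316)]  |A|=294.8207
5. ⊥bis P4·P3 via (7.645,36.57): [(0, 34.9541) (0, 25.2868) (26, 38.9583) (26, 40.4496)]  |A|=145.0624
6. ⊥bis P4·P5 via (15.705,35.96): [(15.2412, 38.1756) (0, 34.9541) (0, 25.2868) (16.1605, 33.7844)]  |A|=113.0585
7. canonical 4-gon: [(15.2412, 38.1756) (0, 34.9541) (0, 25.2868) (16.1605, 33.7844)]
8. shoelace: 113.0585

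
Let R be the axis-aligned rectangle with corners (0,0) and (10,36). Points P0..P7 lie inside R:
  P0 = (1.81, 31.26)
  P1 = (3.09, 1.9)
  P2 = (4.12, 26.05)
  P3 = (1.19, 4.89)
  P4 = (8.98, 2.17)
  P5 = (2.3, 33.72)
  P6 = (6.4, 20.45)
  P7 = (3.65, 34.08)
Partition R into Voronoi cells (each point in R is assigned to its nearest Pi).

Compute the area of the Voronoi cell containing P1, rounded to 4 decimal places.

1. box [0,10]×[0,36]: [(0, 0) (10, 0) (10, 36) (0, 36)]
2. ⊥bis P1·P0 via (2.45,16.58): [(0, 16.4732) (0, 0) (10, 0) (10, 16.9092)]  |A|=166.9117
3. ⊥bis P1·P2 via (3.605,13.975): [(0, 14.1288) (0, 0) (10, 0) (10, 13.7023)]  |A|=139.155
4. ⊥bis P1·P3 via (2.14,3.395): [(0, 2.0351) (0, 0) (10, 0) (10, 8.3896)]  |A|=52.1239
5. ⊥bis P1·P4 via (6.035,2.035): [(5.8642, 5.7615) (0, 2.0351) (0, 0) (6.1283, 0)]  |A|=23.6213
6. ⊥bis P1·P5 via (2.695,17.81): [(5.8642, 5.7615) (0, 2.0351) (0, 0) (6.1283, 0)]  |A|=23.6213
7. ⊥bis P1·P6 via (4.745,11.175): [(5.8642, 5.7615) (0, 2.0351) (0, 0) (6.1283, 0)]  |A|=23.6213
8. ⊥bis P1·P7 via (3.37,17.99): [(5.8642, 5.7615) (0, 2.0351) (0, 0) (6.1283, 0)]  |A|=23.6213
9. canonical 4-gon: [(5.8642, 5.7615) (0, 2.0351) (0, 0) (6.1283, 0)]
10. shoelace: 23.6213

Area of P1's cell: 23.6213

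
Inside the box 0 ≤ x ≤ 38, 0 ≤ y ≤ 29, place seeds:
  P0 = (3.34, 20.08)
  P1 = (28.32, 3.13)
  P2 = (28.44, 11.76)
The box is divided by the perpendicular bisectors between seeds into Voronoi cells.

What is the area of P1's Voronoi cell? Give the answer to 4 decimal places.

1. box [0,38]×[0,29]: [(0, 0) (38, 0) (38, 29) (0, 29)]
2. ⊥bis P1·P0 via (15.83,11.605): [(7.9555, 0) (38, 0) (38, 29) (27.6333, 29)]  |A|=585.9629
3. ⊥bis P1·P2 via (28.38,7.445): [(13.1509, 7.6568) (7.9555, 0) (38, 0) (38, 7.3112)]  |A|=205.8603
4. canonical 4-gon: [(13.1509, 7.6568) (7.9555, 0) (38, 0) (38, 7.3112)]
5. shoelace: 205.8603

Area of P1's cell: 205.8603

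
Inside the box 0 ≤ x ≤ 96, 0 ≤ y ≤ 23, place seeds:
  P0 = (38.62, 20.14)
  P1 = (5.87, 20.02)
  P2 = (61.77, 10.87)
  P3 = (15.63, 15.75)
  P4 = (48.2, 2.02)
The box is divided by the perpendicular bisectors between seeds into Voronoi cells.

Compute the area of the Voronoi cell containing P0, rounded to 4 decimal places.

Area of P0's cell: 325.6718

1. box [0,96]×[0,23]: [(0, 0) (96, 0) (96, 23) (0, 23)]
2. ⊥bis P0·P1 via (22.245,20.08): [(22.3186, 0) (96, 0) (96, 23) (22.2343, 23)]  |A|=1695.6419
3. ⊥bis P0·P2 via (50.195,15.505): [(22.3186, 0) (43.9863, 0) (53.1962, 23) (22.2343, 23)]  |A|=605.2411
4. ⊥bis P0·P3 via (27.125,17.945): [(30.5516, 0) (43.9863, 0) (53.1962, 23) (26.1597, 23)]  |A|=465.4184
5. ⊥bis P0·P4 via (43.41,11.08): [(29.809, 3.8892) (49.7694, 14.4422) (53.1962, 23) (26.1597, 23)]  |A|=325.6718
6. canonical 4-gon: [(29.809, 3.8892) (49.7694, 14.4422) (53.1962, 23) (26.1597, 23)]
7. shoelace: 325.6718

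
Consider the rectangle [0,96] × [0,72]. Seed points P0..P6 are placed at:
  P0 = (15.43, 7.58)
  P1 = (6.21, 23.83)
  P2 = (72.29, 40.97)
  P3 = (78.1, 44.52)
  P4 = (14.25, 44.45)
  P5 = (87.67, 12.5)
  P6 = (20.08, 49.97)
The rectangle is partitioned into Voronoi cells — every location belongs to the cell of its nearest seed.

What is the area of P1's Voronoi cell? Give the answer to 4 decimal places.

1. box [0,96]×[0,72]: [(0, 0) (96, 0) (96, 72) (0, 72)]
2. ⊥bis P1·P0 via (10.82,15.705): [(0, 9.5659) (96, 64.0348) (96, 72) (0, 72)]  |A|=3379.1654
3. ⊥bis P1·P2 via (39.25,32.4): [(0, 9.5659) (39.3776, 31.9081) (28.9785, 72) (0, 72)]  |A|=1810.1521
4. ⊥bis P1·P3 via (42.155,34.175): [(0, 9.5659) (39.3776, 31.9081) (28.9785, 72) (0, 72)]  |A|=1810.1521
5. ⊥bis P1·P4 via (10.23,34.14): [(0, 38.1288) (0, 9.5659) (29.837, 26.495)]  |A|=426.1162
6. ⊥bis P1·P5 via (46.94,18.165): [(0, 38.1288) (0, 9.5659) (29.837, 26.495)]  |A|=426.1162
7. ⊥bis P1·P6 via (13.145,36.9): [(0, 38.1288) (0, 9.5659) (29.837, 26.495)]  |A|=426.1162
8. canonical 3-gon: [(0, 38.1288) (0, 9.5659) (29.837, 26.495)]
9. shoelace: 426.1162

Area of P1's cell: 426.1162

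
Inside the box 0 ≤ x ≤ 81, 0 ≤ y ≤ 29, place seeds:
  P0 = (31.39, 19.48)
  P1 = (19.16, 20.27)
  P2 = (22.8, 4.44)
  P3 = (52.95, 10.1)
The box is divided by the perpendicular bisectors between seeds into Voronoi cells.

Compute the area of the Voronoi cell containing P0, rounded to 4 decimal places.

Area of P0's cell: 371.7479

1. box [0,81]×[0,29]: [(0, 0) (81, 0) (81, 29) (0, 29)]
2. ⊥bis P0·P1 via (25.275,19.875): [(23.9912, 0) (81, 0) (81, 29) (25.8644, 29)]  |A|=1626.0938
3. ⊥bis P0·P2 via (27.095,11.96): [(24.8467, 13.2441) (48.0354, 0) (81, 0) (81, 29) (25.8644, 29)]  |A|=1466.8712
4. ⊥bis P0·P3 via (42.17,14.79): [(24.8467, 13.2441) (38.1835, 5.6269) (48.3523, 29) (25.8644, 29)]  |A|=371.7479
5. canonical 4-gon: [(24.8467, 13.2441) (38.1835, 5.6269) (48.3523, 29) (25.8644, 29)]
6. shoelace: 371.7479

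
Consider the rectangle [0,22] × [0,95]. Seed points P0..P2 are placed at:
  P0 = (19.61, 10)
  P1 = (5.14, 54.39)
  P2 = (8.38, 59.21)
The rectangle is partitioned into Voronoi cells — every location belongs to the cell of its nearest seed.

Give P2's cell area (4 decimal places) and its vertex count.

Area of P2's cell: 903.1027 (4 vertices)

1. box [0,22]×[0,95]: [(0, 0) (22, 0) (22, 95) (0, 95)]
2. ⊥bis P2·P0 via (13.995,34.605): [(0, 31.4113) (22, 36.4318) (22, 95) (0, 95)]  |A|=1343.7265
3. ⊥bis P2·P1 via (6.76,56.8): [(0, 61.3441) (22, 46.5557) (22, 95) (0, 95)]  |A|=903.1027
4. canonical 4-gon: [(0, 61.3441) (22, 46.5557) (22, 95) (0, 95)]
5. shoelace: 903.1027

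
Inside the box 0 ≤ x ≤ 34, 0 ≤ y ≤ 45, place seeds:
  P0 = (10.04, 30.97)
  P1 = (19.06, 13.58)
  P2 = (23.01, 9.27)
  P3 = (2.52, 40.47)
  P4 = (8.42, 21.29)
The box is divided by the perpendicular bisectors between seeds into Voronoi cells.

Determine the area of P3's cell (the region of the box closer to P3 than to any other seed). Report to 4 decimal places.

1. box [0,34]×[0,45]: [(0, 0) (34, 0) (34, 45) (0, 45)]
2. ⊥bis P3·P0 via (6.28,35.72): [(0, 30.7489) (18.0034, 45) (0, 45)]  |A|=128.2843
3. ⊥bis P3·P1 via (10.79,27.025): [(0, 30.7489) (18.0034, 45) (0, 45)]  |A|=128.2843
4. ⊥bis P3·P2 via (12.765,24.87): [(0, 30.7489) (18.0034, 45) (0, 45)]  |A|=128.2843
5. ⊥bis P3·P4 via (5.47,30.88): [(0, 30.7489) (18.0034, 45) (0, 45)]  |A|=128.2843
6. canonical 3-gon: [(0, 30.7489) (18.0034, 45) (0, 45)]
7. shoelace: 128.2843

Area of P3's cell: 128.2843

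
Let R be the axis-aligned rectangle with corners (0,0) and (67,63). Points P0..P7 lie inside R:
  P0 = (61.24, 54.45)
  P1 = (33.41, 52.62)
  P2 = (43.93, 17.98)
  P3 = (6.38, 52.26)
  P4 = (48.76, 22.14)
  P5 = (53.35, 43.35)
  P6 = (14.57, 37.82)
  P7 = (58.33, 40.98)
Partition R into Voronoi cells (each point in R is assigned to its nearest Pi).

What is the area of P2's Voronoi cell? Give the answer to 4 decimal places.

1. box [0,67]×[0,63]: [(0, 0) (67, 0) (67, 63) (0, 63)]
2. ⊥bis P2·P0 via (52.585,36.215): [(0, 61.1738) (0, 0) (67, 0) (67, 29.3731)]  |A|=3033.3206
3. ⊥bis P2·P1 via (38.67,35.3): [(48.3311, 38.234) (0, 23.5561) (0, 0) (67, 0) (67, 29.3731)]  |A|=2124.2684
4. ⊥bis P2·P3 via (25.155,35.12): [(48.3311, 38.234) (20.198, 29.6901) (0, 7.5654) (0, 0) (67, 0) (67, 29.3731)]  |A|=1962.7787
5. ⊥bis P2·P4 via (46.345,20.06): [(34.3492, 33.9878) (20.198, 29.6901) (0, 7.5654) (0, 0) (63.6223, 0)]  |A|=1324.269
6. ⊥bis P2·P5 via (48.64,30.665): [(34.3492, 33.9878) (20.198, 29.6901) (0, 7.5654) (0, 0) (63.6223, 0)]  |A|=1324.269
7. ⊥bis P2·P6 via (29.25,27.9): [(34.3492, 33.9878) (33.1094, 33.6113) (10.3966, 0) (63.6223, 0)]  |A|=921.0732
8. ⊥bis P2·P7 via (51.13,29.48): [(34.3492, 33.9878) (33.1094, 33.6113) (10.3966, 0) (63.6223, 0)]  |A|=921.0732
9. canonical 4-gon: [(34.3492, 33.9878) (33.1094, 33.6113) (10.3966, 0) (63.6223, 0)]
10. shoelace: 921.0732

Area of P2's cell: 921.0732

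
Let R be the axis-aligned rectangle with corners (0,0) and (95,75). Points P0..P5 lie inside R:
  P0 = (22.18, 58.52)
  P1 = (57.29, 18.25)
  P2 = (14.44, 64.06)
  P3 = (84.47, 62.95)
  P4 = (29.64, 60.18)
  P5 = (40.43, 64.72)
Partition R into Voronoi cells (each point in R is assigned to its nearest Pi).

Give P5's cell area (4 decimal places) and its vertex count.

Area of P5's cell: 826.2344 (4 vertices)

1. box [0,95]×[0,75]: [(0, 0) (95, 0) (95, 75) (0, 75)]
2. ⊥bis P5·P0 via (31.305,61.62): [(52.2389, 0) (95, 0) (95, 75) (26.7595, 75)]  |A|=4162.5606
3. ⊥bis P5·P1 via (48.86,41.485): [(39.3211, 38.0242) (95, 58.2253) (95, 75) (26.7595, 75)]  |A|=1728.6247
4. ⊥bis P5·P2 via (27.435,64.39): [(27.1984, 73.7081) (39.3211, 38.0242) (95, 58.2253) (95, 75) (27.1656, 75)]  |A|=1728.3624
5. ⊥bis P5·P3 via (62.45,63.835): [(27.1984, 73.7081) (39.3211, 38.0242) (61.7395, 46.1579) (62.8987, 75) (27.1656, 75)]  |A|=986.4606
6. ⊥bis P5·P4 via (35.035,62.45): [(44.5189, 39.91) (61.7395, 46.1579) (62.8987, 75) (29.7545, 75)]  |A|=826.2344
7. canonical 4-gon: [(44.5189, 39.91) (61.7395, 46.1579) (62.8987, 75) (29.7545, 75)]
8. shoelace: 826.2344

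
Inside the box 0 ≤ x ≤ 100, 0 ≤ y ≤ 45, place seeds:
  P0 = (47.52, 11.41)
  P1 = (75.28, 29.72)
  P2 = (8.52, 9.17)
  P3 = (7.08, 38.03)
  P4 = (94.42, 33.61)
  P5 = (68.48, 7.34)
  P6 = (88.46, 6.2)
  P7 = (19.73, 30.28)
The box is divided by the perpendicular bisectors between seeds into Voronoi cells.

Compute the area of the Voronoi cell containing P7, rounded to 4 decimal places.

Area of P7's cell: 782.5011

1. box [0,100]×[0,45]: [(0, 0) (100, 0) (100, 45) (0, 45)]
2. ⊥bis P7·P0 via (33.625,20.845): [(0, 0) (19.4708, 0) (50.0268, 45) (0, 45)]  |A|=1563.6951
3. ⊥bis P7·P1 via (47.505,30): [(0, 0) (19.4708, 0) (47.6205, 41.4563) (47.6562, 45) (0, 45)]  |A|=1559.4948
4. ⊥bis P7·P2 via (14.125,19.725): [(0, 27.2258) (27.8982, 12.4111) (47.6205, 41.4563) (47.6562, 45) (0, 45)]  |A|=1058.8935
5. ⊥bis P7·P3 via (13.405,34.155): [(6.9113, 23.5557) (27.8982, 12.4111) (47.6205, 41.4563) (47.6562, 45) (20.0492, 45)]  |A|=782.5011
6. ⊥bis P7·P4 via (57.075,31.945): [(6.9113, 23.5557) (27.8982, 12.4111) (47.6205, 41.4563) (47.6562, 45) (20.0492, 45)]  |A|=782.5011
7. ⊥bis P7·P5 via (44.105,18.81): [(6.9113, 23.5557) (27.8982, 12.4111) (47.6205, 41.4563) (47.6562, 45) (20.0492, 45)]  |A|=782.5011
8. ⊥bis P7·P6 via (54.095,18.24): [(6.9113, 23.5557) (27.8982, 12.4111) (47.6205, 41.4563) (47.6562, 45) (20.0492, 45)]  |A|=782.5011
9. canonical 5-gon: [(6.9113, 23.5557) (27.8982, 12.4111) (47.6205, 41.4563) (47.6562, 45) (20.0492, 45)]
10. shoelace: 782.5011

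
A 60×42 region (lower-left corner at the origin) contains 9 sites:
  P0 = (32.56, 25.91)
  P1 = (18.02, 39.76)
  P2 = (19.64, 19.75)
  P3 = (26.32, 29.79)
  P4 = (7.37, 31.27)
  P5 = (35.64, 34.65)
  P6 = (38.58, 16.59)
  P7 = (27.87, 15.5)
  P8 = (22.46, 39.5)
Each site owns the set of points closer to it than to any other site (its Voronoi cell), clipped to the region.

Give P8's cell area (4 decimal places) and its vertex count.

Area of P8's cell: 69.4505 (4 vertices)

1. box [0,60]×[0,42]: [(0, 0) (60, 0) (60, 42) (0, 42)]
2. ⊥bis P8·P0 via (27.51,32.705): [(0, 12.2597) (40.0168, 42) (0, 42)]  |A|=595.0554
3. ⊥bis P8·P1 via (20.24,39.63): [(19.4852, 26.7411) (40.0168, 42) (20.3788, 42)]  |A|=149.828
4. ⊥bis P8·P2 via (21.05,29.625): [(19.6657, 29.8227) (22.9925, 29.3476) (40.0168, 42) (20.3788, 42)]  |A|=144.6592
5. ⊥bis P8·P3 via (24.39,34.645): [(19.8422, 32.8371) (36.7105, 39.5427) (40.0168, 42) (20.3788, 42)]  |A|=99.6098
6. ⊥bis P8·P4 via (14.915,35.385): [(19.8422, 32.8371) (36.7105, 39.5427) (40.0168, 42) (20.3788, 42)]  |A|=99.6098
7. ⊥bis P8·P5 via (29.05,37.075): [(19.8422, 32.8371) (28.8011, 36.3985) (30.8623, 42) (20.3788, 42)]  |A|=69.4505
8. ⊥bis P8·P6 via (30.52,28.045): [(19.8422, 32.8371) (28.8011, 36.3985) (30.8623, 42) (20.3788, 42)]  |A|=69.4505
9. ⊥bis P8·P7 via (25.165,27.5): [(19.8422, 32.8371) (28.8011, 36.3985) (30.8623, 42) (20.3788, 42)]  |A|=69.4505
10. canonical 4-gon: [(19.8422, 32.8371) (28.8011, 36.3985) (30.8623, 42) (20.3788, 42)]
11. shoelace: 69.4505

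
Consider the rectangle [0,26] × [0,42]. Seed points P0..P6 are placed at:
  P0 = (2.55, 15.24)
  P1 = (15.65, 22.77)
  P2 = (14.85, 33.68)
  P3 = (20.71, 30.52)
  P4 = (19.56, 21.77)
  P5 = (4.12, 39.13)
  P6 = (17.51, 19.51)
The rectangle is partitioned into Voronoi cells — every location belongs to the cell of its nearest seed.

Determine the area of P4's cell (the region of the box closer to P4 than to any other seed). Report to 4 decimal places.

Area of P4's cell: 67.1304

1. box [0,26]×[0,42]: [(0, 0) (26, 0) (26, 42) (0, 42)]
2. ⊥bis P4·P0 via (11.055,18.505): [(18.1589, 0) (26, 0) (26, 42) (2.0355, 42)]  |A|=667.918
3. ⊥bis P4·P1 via (17.605,22.27): [(14.4082, 9.7704) (18.1589, 0) (26, 0) (26, 42) (22.651, 42)]  |A|=335.7017
4. ⊥bis P4·P2 via (17.205,27.725): [(19.2021, 28.5148) (14.4082, 9.7704) (18.1589, 0) (26, 0) (26, 31.2031)]  |A|=276.4231
5. ⊥bis P4·P3 via (20.135,26.145): [(18.6461, 26.3407) (14.4082, 9.7704) (18.1589, 0) (26, 0) (26, 25.3742)]  |A|=248.3481
6. ⊥bis P4·P5 via (11.84,30.45): [(18.6461, 26.3407) (14.4082, 9.7704) (18.1589, 0) (26, 0) (26, 25.3742)]  |A|=248.3481
7. ⊥bis P4·P6 via (18.535,20.64): [(18.6461, 26.3407) (17.4417, 21.6317) (26, 13.8687) (26, 25.3742)]  |A|=67.1304
8. canonical 4-gon: [(18.6461, 26.3407) (17.4417, 21.6317) (26, 13.8687) (26, 25.3742)]
9. shoelace: 67.1304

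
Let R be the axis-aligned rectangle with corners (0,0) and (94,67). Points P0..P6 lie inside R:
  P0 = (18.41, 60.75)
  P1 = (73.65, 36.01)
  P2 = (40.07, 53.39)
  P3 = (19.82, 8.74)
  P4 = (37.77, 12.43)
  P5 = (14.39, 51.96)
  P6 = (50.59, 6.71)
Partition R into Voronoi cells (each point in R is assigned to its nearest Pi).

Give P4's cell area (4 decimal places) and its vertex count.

1. box [0,94]×[0,67]: [(0, 0) (94, 0) (94, 67) (0, 67)]
2. ⊥bis P4·P0 via (28.09,36.59): [(0, 25.3354) (0, 0) (94, 0) (94, 62.9976)]  |A|=4151.6532
3. ⊥bis P4·P1 via (55.71,24.22): [(43.5181, 42.7715) (0, 25.3354) (0, 0) (71.6272, 0)]  |A|=2083.0743
4. ⊥bis P4·P2 via (38.92,32.91): [(50.4235, 32.2641) (21.3655, 33.8957) (0, 25.3354) (0, 0) (71.6272, 0)]  |A|=1936.0453
5. ⊥bis P4·P3 via (28.795,10.585): [(50.4235, 32.2641) (24.0338, 33.7459) (30.971, 0) (71.6272, 0)]  |A|=1095.9993
6. ⊥bis P4·P5 via (26.08,32.195): [(50.4235, 32.2641) (28.2974, 33.5065) (24.5399, 31.2841) (30.971, 0) (71.6272, 0)]  |A|=1090.8118
7. ⊥bis P4·P6 via (44.18,9.57): [(52.7358, 28.7457) (50.4235, 32.2641) (28.2974, 33.5065) (24.5399, 31.2841) (30.971, 0) (39.9101, 0)]  |A|=634.9473
8. canonical 6-gon: [(52.7358, 28.7457) (50.4235, 32.2641) (28.2974, 33.5065) (24.5399, 31.2841) (30.971, 0) (39.9101, 0)]
9. shoelace: 634.9473

Area of P4's cell: 634.9473 (6 vertices)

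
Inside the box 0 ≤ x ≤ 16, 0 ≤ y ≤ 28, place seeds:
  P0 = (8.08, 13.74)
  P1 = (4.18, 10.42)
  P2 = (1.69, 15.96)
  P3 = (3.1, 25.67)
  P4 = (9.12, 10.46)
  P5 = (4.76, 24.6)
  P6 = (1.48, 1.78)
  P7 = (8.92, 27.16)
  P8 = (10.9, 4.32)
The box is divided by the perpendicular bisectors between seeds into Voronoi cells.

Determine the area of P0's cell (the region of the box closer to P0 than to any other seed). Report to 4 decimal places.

Area of P0's cell: 74.6946

1. box [0,16]×[0,28]: [(0, 0) (16, 0) (16, 28) (0, 28)]
2. ⊥bis P0·P1 via (6.13,12.08): [(0, 19.2809) (16, 0.4857) (16, 28) (0, 28)]  |A|=289.867
3. ⊥bis P0·P2 via (4.885,14.85): [(4.5624, 13.9215) (16, 0.4857) (16, 28) (9.4535, 28)]  |A|=203.4309
4. ⊥bis P0·P3 via (5.59,19.705): [(6.7382, 20.1843) (4.5624, 13.9215) (16, 0.4857) (16, 24.0505)]  |A|=159.5587
5. ⊥bis P0·P4 via (8.6,12.1): [(6.7382, 20.1843) (4.5624, 13.9215) (6.6416, 11.479) (16, 14.4463) (16, 24.0505)]  |A|=94.2341
6. ⊥bis P0·P5 via (6.42,19.17): [(6.3818, 19.1583) (4.5624, 13.9215) (6.6416, 11.479) (16, 14.4463) (16, 22.0987)]  |A|=80.7854
7. ⊥bis P0·P6 via (4.78,7.76): [(6.3818, 19.1583) (4.5624, 13.9215) (6.6416, 11.479) (16, 14.4463) (16, 22.0987)]  |A|=80.7854
8. ⊥bis P0·P7 via (8.5,20.45): [(10.2489, 20.3405) (6.3818, 19.1583) (4.5624, 13.9215) (6.6416, 11.479) (16, 14.4463) (16, 19.9806)]  |A|=74.6946
9. ⊥bis P0·P8 via (9.49,9.03): [(10.2489, 20.3405) (6.3818, 19.1583) (4.5624, 13.9215) (6.6416, 11.479) (16, 14.4463) (16, 19.9806)]  |A|=74.6946
10. canonical 6-gon: [(10.2489, 20.3405) (6.3818, 19.1583) (4.5624, 13.9215) (6.6416, 11.479) (16, 14.4463) (16, 19.9806)]
11. shoelace: 74.6946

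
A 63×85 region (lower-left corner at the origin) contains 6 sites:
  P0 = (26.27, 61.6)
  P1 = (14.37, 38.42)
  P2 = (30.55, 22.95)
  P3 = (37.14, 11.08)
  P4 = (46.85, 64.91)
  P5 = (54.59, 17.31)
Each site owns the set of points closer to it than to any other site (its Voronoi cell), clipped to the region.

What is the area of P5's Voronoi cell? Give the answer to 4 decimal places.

Area of P5's cell: 702.4452

1. box [0,63]×[0,85]: [(0, 0) (63, 0) (63, 85) (0, 85)]
2. ⊥bis P5·P0 via (40.43,39.455): [(0, 13.6032) (0, 0) (63, 0) (63, 53.8868)]  |A|=2125.9326
3. ⊥bis P5·P1 via (34.48,27.865): [(40.6304, 39.5832) (19.8547, 0) (63, 0) (63, 53.8868)]  |A|=1456.6257
4. ⊥bis P5·P2 via (42.57,20.13): [(48.2817, 44.4755) (37.8473, 0) (63, 0) (63, 53.8868)]  |A|=955.9007
5. ⊥bis P5·P3 via (45.865,14.195): [(48.2817, 44.4755) (43.0364, 22.1179) (50.9329, 0) (63, 0) (63, 53.8868)]  |A|=811.188
6. ⊥bis P5·P4 via (50.72,41.11): [(47.3641, 40.5643) (43.0364, 22.1179) (50.9329, 0) (63, 0) (63, 43.1068)]  |A|=702.4452
7. canonical 5-gon: [(47.3641, 40.5643) (43.0364, 22.1179) (50.9329, 0) (63, 0) (63, 43.1068)]
8. shoelace: 702.4452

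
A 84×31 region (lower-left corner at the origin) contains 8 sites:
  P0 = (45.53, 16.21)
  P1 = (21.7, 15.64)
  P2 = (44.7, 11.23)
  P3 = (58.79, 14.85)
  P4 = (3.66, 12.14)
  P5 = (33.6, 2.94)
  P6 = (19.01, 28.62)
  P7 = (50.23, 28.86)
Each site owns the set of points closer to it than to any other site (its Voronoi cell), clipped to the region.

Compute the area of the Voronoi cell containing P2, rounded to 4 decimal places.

1. box [0,84]×[0,31]: [(0, 0) (84, 0) (84, 31) (0, 31)]
2. ⊥bis P2·P0 via (45.115,13.72): [(0, 21.2392) (0, 0) (84, 0) (84, 7.2392)]  |A|=1196.09
3. ⊥bis P2·P1 via (33.2,13.435): [(33.6219, 15.6355) (30.624, 0) (84, 0) (84, 7.2392)]  |A|=599.6283
4. ⊥bis P2·P3 via (51.745,13.04): [(51.8591, 12.596) (33.6219, 15.6355) (30.624, 0) (55.0952, 0)]  |A|=301.2495
5. ⊥bis P2·P4 via (24.18,11.685): [(51.8591, 12.596) (33.6219, 15.6355) (30.624, 0) (55.0952, 0)]  |A|=301.2495
6. ⊥bis P2·P5 via (39.15,7.085): [(51.8591, 12.596) (33.6219, 15.6355) (33.4467, 14.7215) (44.4414, 0) (55.0952, 0)]  |A|=199.5427
7. ⊥bis P2·P6 via (31.855,19.925): [(51.8591, 12.596) (33.6219, 15.6355) (33.4467, 14.7215) (44.4414, 0) (55.0952, 0)]  |A|=199.5427
8. ⊥bis P2·P7 via (47.465,20.045): [(51.8591, 12.596) (33.6219, 15.6355) (33.4467, 14.7215) (44.4414, 0) (55.0952, 0)]  |A|=199.5427
9. canonical 5-gon: [(51.8591, 12.596) (33.6219, 15.6355) (33.4467, 14.7215) (44.4414, 0) (55.0952, 0)]
10. shoelace: 199.5427

Area of P2's cell: 199.5427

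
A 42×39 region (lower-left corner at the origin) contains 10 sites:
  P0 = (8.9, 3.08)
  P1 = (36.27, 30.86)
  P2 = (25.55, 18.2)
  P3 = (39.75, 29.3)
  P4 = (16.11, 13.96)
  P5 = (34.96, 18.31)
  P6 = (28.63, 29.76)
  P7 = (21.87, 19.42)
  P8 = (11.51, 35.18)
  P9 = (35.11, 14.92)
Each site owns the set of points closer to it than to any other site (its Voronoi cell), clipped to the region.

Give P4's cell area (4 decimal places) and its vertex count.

Area of P4's cell: 286.3837 (7 vertices)

1. box [0,42]×[0,39]: [(0, 0) (42, 0) (42, 39) (0, 39)]
2. ⊥bis P4·P0 via (12.505,8.52): [(0, 16.8069) (25.3618, 0) (42, 0) (42, 39) (0, 39)]  |A|=1424.8738
3. ⊥bis P4·P1 via (26.19,22.41): [(0, 16.8069) (25.3618, 0) (42, 0) (42, 3.5503) (12.2827, 39) (0, 39)]  |A|=898.1387
4. ⊥bis P4·P2 via (20.83,16.08): [(0, 16.8069) (25.3618, 0) (28.0524, 0) (10.5354, 39) (0, 39)]  |A|=539.3358
5. ⊥bis P4·P3 via (27.93,21.63): [(0, 16.8069) (25.3618, 0) (28.0524, 0) (10.5354, 39) (0, 39)]  |A|=539.3358
6. ⊥bis P4·P5 via (25.535,16.135): [(0, 16.8069) (25.3618, 0) (28.0524, 0) (10.5354, 39) (0, 39)]  |A|=539.3358
7. ⊥bis P4·P6 via (22.37,21.86): [(0, 16.8069) (25.3618, 0) (28.0524, 0) (15.9484, 26.9485) (0.7396, 39) (0, 39)]  |A|=480.3091
8. ⊥bis P4·P7 via (18.99,16.69): [(0, 36.7234) (0, 16.8069) (25.3618, 0) (28.0524, 0) (21.9663, 13.5502)]  |A|=380.2695
9. ⊥bis P4·P8 via (13.81,24.57): [(11.9107, 24.1583) (0, 21.5763) (0, 16.8069) (25.3618, 0) (28.0524, 0) (21.9663, 13.5502)]  |A|=290.0633
10. ⊥bis P4·P9 via (25.61,14.44): [(11.9107, 24.1583) (0, 21.5763) (0, 16.8069) (25.3618, 0) (26.3396, 0) (26.1225, 4.2967) (21.9663, 13.5502)]  |A|=286.3837
11. canonical 7-gon: [(11.9107, 24.1583) (0, 21.5763) (0, 16.8069) (25.3618, 0) (26.3396, 0) (26.1225, 4.2967) (21.9663, 13.5502)]
12. shoelace: 286.3837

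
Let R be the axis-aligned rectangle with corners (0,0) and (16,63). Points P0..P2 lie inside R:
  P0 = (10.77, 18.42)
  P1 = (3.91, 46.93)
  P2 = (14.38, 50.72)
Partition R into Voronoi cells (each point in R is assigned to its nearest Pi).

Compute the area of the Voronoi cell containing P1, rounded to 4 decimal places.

1. box [0,16]×[0,63]: [(0, 0) (16, 0) (16, 63) (0, 63)]
2. ⊥bis P1·P0 via (7.34,32.675): [(0, 30.9089) (16, 34.7587) (16, 63) (0, 63)]  |A|=482.6591
3. ⊥bis P1·P2 via (9.145,48.825): [(0, 30.9089) (14.3781, 34.3685) (4.0138, 63) (0, 63)]  |A|=288.1654
4. canonical 4-gon: [(0, 30.9089) (14.3781, 34.3685) (4.0138, 63) (0, 63)]
5. shoelace: 288.1654

Area of P1's cell: 288.1654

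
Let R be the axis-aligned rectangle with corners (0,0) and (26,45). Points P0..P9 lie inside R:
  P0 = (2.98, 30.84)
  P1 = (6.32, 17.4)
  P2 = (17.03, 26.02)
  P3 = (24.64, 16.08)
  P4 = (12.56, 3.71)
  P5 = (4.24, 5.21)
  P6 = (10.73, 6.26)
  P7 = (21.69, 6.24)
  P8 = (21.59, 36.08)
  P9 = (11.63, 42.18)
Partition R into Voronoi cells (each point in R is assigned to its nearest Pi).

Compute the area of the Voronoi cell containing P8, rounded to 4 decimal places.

Area of P8's cell: 140.1971

1. box [0,26]×[0,45]: [(0, 0) (26, 0) (26, 45) (0, 45)]
2. ⊥bis P8·P0 via (12.285,33.46): [(21.7063, 0) (26, 0) (26, 45) (9.0357, 45)]  |A|=478.3051
3. ⊥bis P8·P1 via (13.955,26.74): [(14.2436, 26.5041) (26, 16.8938) (26, 45) (9.0357, 45)]  |A|=322.0994
4. ⊥bis P8·P2 via (19.31,31.05): [(12.0351, 34.3476) (26, 28.0176) (26, 45) (9.0357, 45)]  |A|=208.9347
5. ⊥bis P8·P3 via (23.115,26.08): [(12.0351, 34.3476) (26, 28.0176) (26, 45) (9.0357, 45)]  |A|=208.9347
6. ⊥bis P8·P4 via (17.075,19.895): [(12.0351, 34.3476) (26, 28.0176) (26, 45) (9.0357, 45)]  |A|=208.9347
7. ⊥bis P8·P5 via (12.915,20.645): [(12.0351, 34.3476) (26, 28.0176) (26, 45) (9.0357, 45)]  |A|=208.9347
8. ⊥bis P8·P6 via (16.16,21.17): [(12.0351, 34.3476) (26, 28.0176) (26, 45) (9.0357, 45)]  |A|=208.9347
9. ⊥bis P8·P7 via (21.64,21.16): [(12.0351, 34.3476) (26, 28.0176) (26, 45) (9.0357, 45)]  |A|=208.9347
10. ⊥bis P8·P9 via (16.61,39.13): [(13.3234, 33.7636) (26, 28.0176) (26, 45) (20.2051, 45)]  |A|=140.1971
11. canonical 4-gon: [(13.3234, 33.7636) (26, 28.0176) (26, 45) (20.2051, 45)]
12. shoelace: 140.1971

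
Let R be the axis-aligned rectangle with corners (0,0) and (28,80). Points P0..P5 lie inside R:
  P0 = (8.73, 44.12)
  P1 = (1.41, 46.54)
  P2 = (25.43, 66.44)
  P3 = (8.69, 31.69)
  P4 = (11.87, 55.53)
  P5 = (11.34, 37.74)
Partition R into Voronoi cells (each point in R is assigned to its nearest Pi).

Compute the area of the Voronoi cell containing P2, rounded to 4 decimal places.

Area of P2's cell: 377.5735

1. box [0,28]×[0,80]: [(0, 0) (28, 0) (28, 80) (0, 80)]
2. ⊥bis P2·P0 via (17.08,55.28): [(0, 68.0594) (28, 47.1096) (28, 80) (0, 80)]  |A|=627.6346
3. ⊥bis P2·P1 via (13.42,56.49): [(0, 72.6884) (10.0888, 60.5109) (28, 47.1096) (28, 80) (0, 80)]  |A|=604.2839
4. ⊥bis P2·P3 via (17.06,49.065): [(0, 72.6884) (10.0888, 60.5109) (28, 47.1096) (28, 80) (0, 80)]  |A|=604.2839
5. ⊥bis P2·P4 via (18.65,60.985): [(28, 49.3639) (28, 80) (3.3511, 80)]  |A|=377.5735
6. ⊥bis P2·P5 via (18.385,52.09): [(28, 49.3639) (28, 80) (3.3511, 80)]  |A|=377.5735
7. canonical 3-gon: [(28, 49.3639) (28, 80) (3.3511, 80)]
8. shoelace: 377.5735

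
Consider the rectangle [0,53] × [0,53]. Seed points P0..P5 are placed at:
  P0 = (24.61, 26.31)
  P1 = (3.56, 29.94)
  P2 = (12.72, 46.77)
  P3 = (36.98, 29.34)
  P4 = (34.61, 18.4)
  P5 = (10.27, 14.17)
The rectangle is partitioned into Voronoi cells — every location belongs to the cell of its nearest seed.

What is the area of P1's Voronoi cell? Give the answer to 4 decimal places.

1. box [0,53]×[0,53]: [(0, 0) (53, 0) (53, 53) (0, 53)]
2. ⊥bis P1·P0 via (14.085,28.125): [(0, 0) (9.2349, 0) (18.3746, 53) (0, 53)]  |A|=731.653
3. ⊥bis P1·P2 via (8.14,38.355): [(0, 42.7853) (0, 0) (9.2349, 0) (15.1877, 34.5192)]  |A|=484.2958
4. ⊥bis P1·P3 via (20.27,29.64): [(0, 42.7853) (0, 0) (9.2349, 0) (15.1877, 34.5192)]  |A|=484.2958
5. ⊥bis P1·P4 via (19.085,24.17): [(0, 42.7853) (0, 0) (9.2349, 0) (15.1877, 34.5192)]  |A|=484.2958
6. ⊥bis P1·P5 via (6.915,22.055): [(0, 42.7853) (0, 19.1127) (13.5231, 24.8667) (15.1877, 34.5192)]  |A|=240.2428
7. canonical 4-gon: [(0, 42.7853) (0, 19.1127) (13.5231, 24.8667) (15.1877, 34.5192)]
8. shoelace: 240.2428

Area of P1's cell: 240.2428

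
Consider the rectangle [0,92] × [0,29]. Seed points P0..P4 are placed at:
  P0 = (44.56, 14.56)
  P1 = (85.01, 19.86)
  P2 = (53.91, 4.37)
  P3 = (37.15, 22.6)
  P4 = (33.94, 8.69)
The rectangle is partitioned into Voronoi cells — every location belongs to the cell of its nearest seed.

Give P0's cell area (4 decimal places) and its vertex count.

1. box [0,92]×[0,29]: [(0, 0) (92, 0) (92, 29) (0, 29)]
2. ⊥bis P0·P1 via (64.785,17.21): [(0, 0) (67.04, 0) (63.2402, 29) (0, 29)]  |A|=1889.0623
3. ⊥bis P0·P2 via (49.235,9.465): [(0, 0) (38.9197, 0) (64.022, 23.0331) (63.2402, 29) (0, 29)]  |A|=1565.214
4. ⊥bis P0·P3 via (40.855,18.58): [(20.6953, 0) (38.9197, 0) (64.022, 23.0331) (63.2402, 29) (52.1609, 29)]  |A|=508.7986
5. ⊥bis P0·P4 via (39.25,11.625): [(37.2448, 15.2527) (43.4021, 4.113) (64.022, 23.0331) (63.2402, 29) (52.1609, 29)]  |A|=332.1839
6. canonical 5-gon: [(37.2448, 15.2527) (43.4021, 4.113) (64.022, 23.0331) (63.2402, 29) (52.1609, 29)]
7. shoelace: 332.1839

Area of P0's cell: 332.1839 (5 vertices)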